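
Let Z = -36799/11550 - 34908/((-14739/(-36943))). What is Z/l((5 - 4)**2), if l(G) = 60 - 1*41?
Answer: -709309261841/154022550 ≈ -4605.2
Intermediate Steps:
l(G) = 19 (l(G) = 60 - 41 = 19)
Z = -709309261841/8106450 (Z = -36799*1/11550 - 34908/((-14739*(-1/36943))) = -5257/1650 - 34908/14739/36943 = -5257/1650 - 34908*36943/14739 = -5257/1650 - 429868748/4913 = -709309261841/8106450 ≈ -87499.)
Z/l((5 - 4)**2) = -709309261841/8106450/19 = -709309261841/8106450*1/19 = -709309261841/154022550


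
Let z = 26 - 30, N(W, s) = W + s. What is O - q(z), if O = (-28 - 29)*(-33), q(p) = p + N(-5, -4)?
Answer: 1894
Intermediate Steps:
z = -4
q(p) = -9 + p (q(p) = p + (-5 - 4) = p - 9 = -9 + p)
O = 1881 (O = -57*(-33) = 1881)
O - q(z) = 1881 - (-9 - 4) = 1881 - 1*(-13) = 1881 + 13 = 1894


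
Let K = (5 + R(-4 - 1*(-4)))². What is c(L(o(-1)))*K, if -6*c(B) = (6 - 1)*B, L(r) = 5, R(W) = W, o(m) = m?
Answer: -625/6 ≈ -104.17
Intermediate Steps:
c(B) = -5*B/6 (c(B) = -(6 - 1)*B/6 = -5*B/6)
K = 25 (K = (5 + (-4 - 1*(-4)))² = (5 + (-4 + 4))² = (5 + 0)² = 5² = 25)
c(L(o(-1)))*K = -⅚*5*25 = -25/6*25 = -625/6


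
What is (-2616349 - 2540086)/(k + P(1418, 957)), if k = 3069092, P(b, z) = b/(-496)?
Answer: -1278795880/761134107 ≈ -1.6801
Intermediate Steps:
P(b, z) = -b/496 (P(b, z) = b*(-1/496) = -b/496)
(-2616349 - 2540086)/(k + P(1418, 957)) = (-2616349 - 2540086)/(3069092 - 1/496*1418) = -5156435/(3069092 - 709/248) = -5156435/761134107/248 = -5156435*248/761134107 = -1278795880/761134107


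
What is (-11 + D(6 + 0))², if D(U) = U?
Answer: 25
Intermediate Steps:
(-11 + D(6 + 0))² = (-11 + (6 + 0))² = (-11 + 6)² = (-5)² = 25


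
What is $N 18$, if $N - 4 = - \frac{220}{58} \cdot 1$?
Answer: $\frac{108}{29} \approx 3.7241$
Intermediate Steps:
$N = \frac{6}{29}$ ($N = 4 + - \frac{220}{58} \cdot 1 = 4 + \left(-220\right) \frac{1}{58} \cdot 1 = 4 - \frac{110}{29} = \frac{6}{29} \approx 0.2069$)
$N 18 = \frac{6}{29} \cdot 18 = \frac{108}{29}$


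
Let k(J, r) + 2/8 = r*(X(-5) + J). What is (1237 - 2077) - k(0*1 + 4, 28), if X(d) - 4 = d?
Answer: -3695/4 ≈ -923.75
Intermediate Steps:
X(d) = 4 + d
k(J, r) = -¼ + r*(-1 + J) (k(J, r) = -¼ + r*((4 - 5) + J) = -¼ + r*(-1 + J))
(1237 - 2077) - k(0*1 + 4, 28) = (1237 - 2077) - (-¼ - 1*28 + (0*1 + 4)*28) = -840 - (-¼ - 28 + (0 + 4)*28) = -840 - (-¼ - 28 + 4*28) = -840 - (-¼ - 28 + 112) = -840 - 1*335/4 = -840 - 335/4 = -3695/4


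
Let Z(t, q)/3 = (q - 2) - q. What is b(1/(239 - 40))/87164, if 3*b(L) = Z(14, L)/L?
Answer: -199/43582 ≈ -0.0045661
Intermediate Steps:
Z(t, q) = -6 (Z(t, q) = 3*((q - 2) - q) = 3*((-2 + q) - q) = 3*(-2) = -6)
b(L) = -2/L (b(L) = (-6/L)/3 = -2/L)
b(1/(239 - 40))/87164 = -2/(1/(239 - 40))/87164 = -2/(1/199)*(1/87164) = -2/1/199*(1/87164) = -2*199*(1/87164) = -398*1/87164 = -199/43582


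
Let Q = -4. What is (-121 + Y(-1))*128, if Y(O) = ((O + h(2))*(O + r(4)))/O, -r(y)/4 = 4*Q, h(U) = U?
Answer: -23552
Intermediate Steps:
r(y) = 64 (r(y) = -16*(-4) = -4*(-16) = 64)
Y(O) = (2 + O)*(64 + O)/O (Y(O) = ((O + 2)*(O + 64))/O = ((2 + O)*(64 + O))/O = (2 + O)*(64 + O)/O)
(-121 + Y(-1))*128 = (-121 + (66 - 1 + 128/(-1)))*128 = (-121 + (66 - 1 + 128*(-1)))*128 = (-121 + (66 - 1 - 128))*128 = (-121 - 63)*128 = -184*128 = -23552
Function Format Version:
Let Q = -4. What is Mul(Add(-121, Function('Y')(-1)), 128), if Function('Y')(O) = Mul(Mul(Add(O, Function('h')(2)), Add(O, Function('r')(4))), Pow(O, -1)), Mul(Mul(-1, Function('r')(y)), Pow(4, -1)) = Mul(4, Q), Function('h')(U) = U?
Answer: -23552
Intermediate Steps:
Function('r')(y) = 64 (Function('r')(y) = Mul(-4, Mul(4, -4)) = Mul(-4, -16) = 64)
Function('Y')(O) = Mul(Pow(O, -1), Add(2, O), Add(64, O)) (Function('Y')(O) = Mul(Mul(Add(O, 2), Add(O, 64)), Pow(O, -1)) = Mul(Mul(Add(2, O), Add(64, O)), Pow(O, -1)) = Mul(Pow(O, -1), Add(2, O), Add(64, O)))
Mul(Add(-121, Function('Y')(-1)), 128) = Mul(Add(-121, Add(66, -1, Mul(128, Pow(-1, -1)))), 128) = Mul(Add(-121, Add(66, -1, Mul(128, -1))), 128) = Mul(Add(-121, Add(66, -1, -128)), 128) = Mul(Add(-121, -63), 128) = Mul(-184, 128) = -23552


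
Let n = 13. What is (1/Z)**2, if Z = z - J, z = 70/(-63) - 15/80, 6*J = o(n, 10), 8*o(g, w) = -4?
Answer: 20736/30625 ≈ 0.67709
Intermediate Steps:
o(g, w) = -1/2 (o(g, w) = (1/8)*(-4) = -1/2)
J = -1/12 (J = (1/6)*(-1/2) = -1/12 ≈ -0.083333)
z = -187/144 (z = 70*(-1/63) - 15*1/80 = -10/9 - 3/16 = -187/144 ≈ -1.2986)
Z = -175/144 (Z = -187/144 - 1*(-1/12) = -187/144 + 1/12 = -175/144 ≈ -1.2153)
(1/Z)**2 = (1/(-175/144))**2 = (-144/175)**2 = 20736/30625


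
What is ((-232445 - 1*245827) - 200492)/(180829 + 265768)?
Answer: -678764/446597 ≈ -1.5199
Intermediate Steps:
((-232445 - 1*245827) - 200492)/(180829 + 265768) = ((-232445 - 245827) - 200492)/446597 = (-478272 - 200492)*(1/446597) = -678764*1/446597 = -678764/446597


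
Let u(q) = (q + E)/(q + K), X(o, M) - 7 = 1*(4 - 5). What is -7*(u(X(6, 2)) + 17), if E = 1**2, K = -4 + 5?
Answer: -126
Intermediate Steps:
K = 1
E = 1
X(o, M) = 6 (X(o, M) = 7 + 1*(4 - 5) = 7 + 1*(-1) = 7 - 1 = 6)
u(q) = 1 (u(q) = (q + 1)/(q + 1) = (1 + q)/(1 + q) = 1)
-7*(u(X(6, 2)) + 17) = -7*(1 + 17) = -7*18 = -126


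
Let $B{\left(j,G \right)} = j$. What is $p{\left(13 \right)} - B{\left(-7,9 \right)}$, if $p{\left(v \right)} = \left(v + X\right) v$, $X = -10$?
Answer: $46$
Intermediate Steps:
$p{\left(v \right)} = v \left(-10 + v\right)$ ($p{\left(v \right)} = \left(v - 10\right) v = \left(-10 + v\right) v = v \left(-10 + v\right)$)
$p{\left(13 \right)} - B{\left(-7,9 \right)} = 13 \left(-10 + 13\right) - -7 = 13 \cdot 3 + 7 = 39 + 7 = 46$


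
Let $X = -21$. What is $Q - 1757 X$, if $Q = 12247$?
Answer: $49144$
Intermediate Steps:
$Q - 1757 X = 12247 - 1757 \left(-21\right) = 12247 - -36897 = 12247 + 36897 = 49144$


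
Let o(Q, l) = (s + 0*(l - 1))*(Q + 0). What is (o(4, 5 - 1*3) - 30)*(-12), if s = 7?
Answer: 24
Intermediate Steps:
o(Q, l) = 7*Q (o(Q, l) = (7 + 0*(l - 1))*(Q + 0) = (7 + 0*(-1 + l))*Q = (7 + 0)*Q = 7*Q)
(o(4, 5 - 1*3) - 30)*(-12) = (7*4 - 30)*(-12) = (28 - 30)*(-12) = -2*(-12) = 24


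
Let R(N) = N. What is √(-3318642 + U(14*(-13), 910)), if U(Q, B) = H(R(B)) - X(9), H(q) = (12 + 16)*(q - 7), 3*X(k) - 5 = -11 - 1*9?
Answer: I*√3293353 ≈ 1814.8*I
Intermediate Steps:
X(k) = -5 (X(k) = 5/3 + (-11 - 1*9)/3 = 5/3 + (-11 - 9)/3 = 5/3 + (⅓)*(-20) = 5/3 - 20/3 = -5)
H(q) = -196 + 28*q (H(q) = 28*(-7 + q) = -196 + 28*q)
U(Q, B) = -191 + 28*B (U(Q, B) = (-196 + 28*B) - 1*(-5) = (-196 + 28*B) + 5 = -191 + 28*B)
√(-3318642 + U(14*(-13), 910)) = √(-3318642 + (-191 + 28*910)) = √(-3318642 + (-191 + 25480)) = √(-3318642 + 25289) = √(-3293353) = I*√3293353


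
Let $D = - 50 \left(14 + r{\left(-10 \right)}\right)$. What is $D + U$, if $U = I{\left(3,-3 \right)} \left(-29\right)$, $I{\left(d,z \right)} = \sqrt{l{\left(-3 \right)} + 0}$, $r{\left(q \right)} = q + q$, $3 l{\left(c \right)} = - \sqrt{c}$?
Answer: $300 - \frac{29 \cdot 3^{\frac{3}{4}} \sqrt{- i}}{3} \approx 284.42 + 15.581 i$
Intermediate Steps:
$l{\left(c \right)} = - \frac{\sqrt{c}}{3}$ ($l{\left(c \right)} = \frac{\left(-1\right) \sqrt{c}}{3} = - \frac{\sqrt{c}}{3}$)
$r{\left(q \right)} = 2 q$
$D = 300$ ($D = - 50 \left(14 + 2 \left(-10\right)\right) = - 50 \left(14 - 20\right) = \left(-50\right) \left(-6\right) = 300$)
$I{\left(d,z \right)} = \frac{3^{\frac{3}{4}} \sqrt{- i}}{3}$ ($I{\left(d,z \right)} = \sqrt{- \frac{\sqrt{-3}}{3} + 0} = \sqrt{- \frac{i \sqrt{3}}{3} + 0} = \sqrt{- \frac{i \sqrt{3}}{3}} = \frac{3^{\frac{3}{4}} \sqrt{- i}}{3}$)
$U = - \frac{29 \cdot 3^{\frac{3}{4}} \sqrt{- i}}{3}$ ($U = \frac{3^{\frac{3}{4}} \sqrt{- i}}{3} \left(-29\right) = - \frac{29 \cdot 3^{\frac{3}{4}} \sqrt{- i}}{3} \approx -15.581 + 15.581 i$)
$D + U = 300 - \frac{29 \cdot 3^{\frac{3}{4}} \sqrt{- i}}{3}$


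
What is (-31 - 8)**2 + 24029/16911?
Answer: 25745660/16911 ≈ 1522.4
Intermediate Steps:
(-31 - 8)**2 + 24029/16911 = (-39)**2 + 24029*(1/16911) = 1521 + 24029/16911 = 25745660/16911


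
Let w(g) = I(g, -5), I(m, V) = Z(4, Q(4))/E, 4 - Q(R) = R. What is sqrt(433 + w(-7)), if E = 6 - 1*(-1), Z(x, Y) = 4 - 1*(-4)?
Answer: sqrt(21273)/7 ≈ 20.836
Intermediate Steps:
Q(R) = 4 - R
Z(x, Y) = 8 (Z(x, Y) = 4 + 4 = 8)
E = 7 (E = 6 + 1 = 7)
I(m, V) = 8/7
w(g) = 8/7
sqrt(433 + w(-7)) = sqrt(433 + 8/7) = sqrt(3039/7) = sqrt(21273)/7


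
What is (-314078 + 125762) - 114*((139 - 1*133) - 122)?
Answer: -175092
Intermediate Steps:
(-314078 + 125762) - 114*((139 - 1*133) - 122) = -188316 - 114*((139 - 133) - 122) = -188316 - 114*(6 - 122) = -188316 - 114*(-116) = -188316 + 13224 = -175092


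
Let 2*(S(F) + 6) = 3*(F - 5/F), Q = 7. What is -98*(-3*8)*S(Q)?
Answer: 8064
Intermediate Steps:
S(F) = -6 - 15/(2*F) + 3*F/2 (S(F) = -6 + (3*(F - 5/F))/2 = -6 + (-15/F + 3*F)/2 = -6 + (-15/(2*F) + 3*F/2) = -6 - 15/(2*F) + 3*F/2)
-98*(-3*8)*S(Q) = -98*(-3*8)*(3/2)*(-5 + 7*(-4 + 7))/7 = -(-2352)*(3/2)*(⅐)*(-5 + 7*3) = -(-2352)*(3/2)*(⅐)*(-5 + 21) = -(-2352)*(3/2)*(⅐)*16 = -(-2352)*24/7 = -98*(-576/7) = 8064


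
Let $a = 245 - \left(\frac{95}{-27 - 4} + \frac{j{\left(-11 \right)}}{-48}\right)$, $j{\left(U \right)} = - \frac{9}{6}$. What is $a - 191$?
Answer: $\frac{56577}{992} \approx 57.033$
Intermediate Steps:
$j{\left(U \right)} = - \frac{3}{2}$ ($j{\left(U \right)} = \left(-9\right) \frac{1}{6} = - \frac{3}{2}$)
$a = \frac{246049}{992}$ ($a = 245 - \left(\frac{95}{-27 - 4} - \frac{3}{2 \left(-48\right)}\right) = 245 - \left(\frac{95}{-31} - - \frac{1}{32}\right) = 245 - \left(95 \left(- \frac{1}{31}\right) + \frac{1}{32}\right) = 245 - \left(- \frac{95}{31} + \frac{1}{32}\right) = 245 - - \frac{3009}{992} = 245 + \frac{3009}{992} = \frac{246049}{992} \approx 248.03$)
$a - 191 = \frac{246049}{992} - 191 = \frac{56577}{992}$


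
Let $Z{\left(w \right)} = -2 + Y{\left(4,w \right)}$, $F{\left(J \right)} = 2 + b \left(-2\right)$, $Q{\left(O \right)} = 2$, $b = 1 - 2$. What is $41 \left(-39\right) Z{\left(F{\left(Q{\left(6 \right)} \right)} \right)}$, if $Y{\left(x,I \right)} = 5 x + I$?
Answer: $-35178$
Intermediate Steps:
$b = -1$
$Y{\left(x,I \right)} = I + 5 x$
$F{\left(J \right)} = 4$ ($F{\left(J \right)} = 2 - -2 = 2 + 2 = 4$)
$Z{\left(w \right)} = 18 + w$ ($Z{\left(w \right)} = -2 + \left(w + 5 \cdot 4\right) = -2 + \left(w + 20\right) = -2 + \left(20 + w\right) = 18 + w$)
$41 \left(-39\right) Z{\left(F{\left(Q{\left(6 \right)} \right)} \right)} = 41 \left(-39\right) \left(18 + 4\right) = \left(-1599\right) 22 = -35178$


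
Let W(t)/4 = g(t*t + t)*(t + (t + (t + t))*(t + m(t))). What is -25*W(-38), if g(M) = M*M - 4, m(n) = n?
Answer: -1705215283200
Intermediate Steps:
g(M) = -4 + M**2 (g(M) = M**2 - 4 = -4 + M**2)
W(t) = 4*(-4 + (t + t**2)**2)*(t + 6*t**2) (W(t) = 4*((-4 + (t*t + t)**2)*(t + (t + (t + t))*(t + t))) = 4*((-4 + (t**2 + t)**2)*(t + (t + 2*t)*(2*t))) = 4*((-4 + (t + t**2)**2)*(t + (3*t)*(2*t))) = 4*((-4 + (t + t**2)**2)*(t + 6*t**2)) = 4*(-4 + (t + t**2)**2)*(t + 6*t**2))
-25*W(-38) = -100*(-38)*(1 + 6*(-38))*(-4 + (-38)**2*(1 - 38)**2) = -100*(-38)*(1 - 228)*(-4 + 1444*(-37)**2) = -100*(-38)*(-227)*(-4 + 1444*1369) = -100*(-38)*(-227)*(-4 + 1976836) = -100*(-38)*(-227)*1976832 = -25*68208611328 = -1705215283200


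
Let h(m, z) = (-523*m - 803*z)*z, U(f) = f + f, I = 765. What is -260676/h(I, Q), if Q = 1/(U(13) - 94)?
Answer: -1205365824/27205657 ≈ -44.306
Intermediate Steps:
U(f) = 2*f
Q = -1/68 (Q = 1/(2*13 - 94) = 1/(26 - 94) = 1/(-68) = -1/68 ≈ -0.014706)
h(m, z) = z*(-803*z - 523*m) (h(m, z) = (-803*z - 523*m)*z = z*(-803*z - 523*m))
-260676/h(I, Q) = -260676*68/(523*765 + 803*(-1/68)) = -260676*68/(400095 - 803/68) = -260676/((-1*(-1/68)*27205657/68)) = -260676/27205657/4624 = -260676*4624/27205657 = -1205365824/27205657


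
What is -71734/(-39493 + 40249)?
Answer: -35867/378 ≈ -94.886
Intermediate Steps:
-71734/(-39493 + 40249) = -71734/756 = -71734*1/756 = -35867/378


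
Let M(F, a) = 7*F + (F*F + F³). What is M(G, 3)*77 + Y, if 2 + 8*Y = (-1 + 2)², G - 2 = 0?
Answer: 16015/8 ≈ 2001.9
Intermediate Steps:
G = 2 (G = 2 + 0 = 2)
Y = -⅛ (Y = -¼ + (-1 + 2)²/8 = -¼ + (⅛)*1² = -¼ + (⅛)*1 = -¼ + ⅛ = -⅛ ≈ -0.12500)
M(F, a) = F² + F³ + 7*F (M(F, a) = 7*F + (F² + F³) = F² + F³ + 7*F)
M(G, 3)*77 + Y = (2*(7 + 2 + 2²))*77 - ⅛ = (2*(7 + 2 + 4))*77 - ⅛ = (2*13)*77 - ⅛ = 26*77 - ⅛ = 2002 - ⅛ = 16015/8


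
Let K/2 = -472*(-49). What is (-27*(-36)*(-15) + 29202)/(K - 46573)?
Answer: -14622/317 ≈ -46.126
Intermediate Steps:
K = 46256 (K = 2*(-472*(-49)) = 2*23128 = 46256)
(-27*(-36)*(-15) + 29202)/(K - 46573) = (-27*(-36)*(-15) + 29202)/(46256 - 46573) = (972*(-15) + 29202)/(-317) = (-14580 + 29202)*(-1/317) = 14622*(-1/317) = -14622/317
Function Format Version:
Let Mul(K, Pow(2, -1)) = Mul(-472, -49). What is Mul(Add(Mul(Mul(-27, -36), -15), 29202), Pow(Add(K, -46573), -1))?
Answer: Rational(-14622, 317) ≈ -46.126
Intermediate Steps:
K = 46256 (K = Mul(2, Mul(-472, -49)) = Mul(2, 23128) = 46256)
Mul(Add(Mul(Mul(-27, -36), -15), 29202), Pow(Add(K, -46573), -1)) = Mul(Add(Mul(Mul(-27, -36), -15), 29202), Pow(Add(46256, -46573), -1)) = Mul(Add(Mul(972, -15), 29202), Pow(-317, -1)) = Mul(Add(-14580, 29202), Rational(-1, 317)) = Mul(14622, Rational(-1, 317)) = Rational(-14622, 317)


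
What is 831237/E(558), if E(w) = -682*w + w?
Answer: -277079/126666 ≈ -2.1875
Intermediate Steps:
E(w) = -681*w
831237/E(558) = 831237/((-681*558)) = 831237/(-379998) = 831237*(-1/379998) = -277079/126666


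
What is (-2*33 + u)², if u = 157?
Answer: 8281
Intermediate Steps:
(-2*33 + u)² = (-2*33 + 157)² = (-66 + 157)² = 91² = 8281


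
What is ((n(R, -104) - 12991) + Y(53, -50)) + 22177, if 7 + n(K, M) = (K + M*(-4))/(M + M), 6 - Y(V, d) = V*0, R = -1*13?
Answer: 146929/16 ≈ 9183.1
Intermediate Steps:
R = -13
Y(V, d) = 6 (Y(V, d) = 6 - V*0 = 6 - 1*0 = 6 + 0 = 6)
n(K, M) = -7 + (K - 4*M)/(2*M) (n(K, M) = -7 + (K + M*(-4))/(M + M) = -7 + (K - 4*M)/((2*M)) = -7 + (K - 4*M)*(1/(2*M)) = -7 + (K - 4*M)/(2*M))
((n(R, -104) - 12991) + Y(53, -50)) + 22177 = (((-9 + (½)*(-13)/(-104)) - 12991) + 6) + 22177 = (((-9 + (½)*(-13)*(-1/104)) - 12991) + 6) + 22177 = (((-9 + 1/16) - 12991) + 6) + 22177 = ((-143/16 - 12991) + 6) + 22177 = (-207999/16 + 6) + 22177 = -207903/16 + 22177 = 146929/16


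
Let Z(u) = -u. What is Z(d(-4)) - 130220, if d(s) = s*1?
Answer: -130216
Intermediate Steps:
d(s) = s
Z(d(-4)) - 130220 = -1*(-4) - 130220 = 4 - 130220 = -130216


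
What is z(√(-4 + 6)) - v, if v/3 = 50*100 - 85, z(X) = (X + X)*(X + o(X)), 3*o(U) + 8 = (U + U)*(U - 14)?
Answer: -44335/3 - 8*√2/3 ≈ -14782.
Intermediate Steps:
o(U) = -8/3 + 2*U*(-14 + U)/3 (o(U) = -8/3 + ((U + U)*(U - 14))/3 = -8/3 + ((2*U)*(-14 + U))/3 = -8/3 + (2*U*(-14 + U))/3 = -8/3 + 2*U*(-14 + U)/3)
z(X) = 2*X*(-8/3 - 25*X/3 + 2*X²/3) (z(X) = (X + X)*(X + (-8/3 - 28*X/3 + 2*X²/3)) = (2*X)*(-8/3 - 25*X/3 + 2*X²/3) = 2*X*(-8/3 - 25*X/3 + 2*X²/3))
v = 14745 (v = 3*(50*100 - 85) = 3*(5000 - 85) = 3*4915 = 14745)
z(√(-4 + 6)) - v = 2*√(-4 + 6)*(-8 - 25*√(-4 + 6) + 2*(√(-4 + 6))²)/3 - 1*14745 = 2*√2*(-8 - 25*√2 + 2*(√2)²)/3 - 14745 = 2*√2*(-8 - 25*√2 + 2*2)/3 - 14745 = 2*√2*(-8 - 25*√2 + 4)/3 - 14745 = 2*√2*(-4 - 25*√2)/3 - 14745 = -14745 + 2*√2*(-4 - 25*√2)/3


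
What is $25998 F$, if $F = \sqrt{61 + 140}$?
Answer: $25998 \sqrt{201} \approx 3.6859 \cdot 10^{5}$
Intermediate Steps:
$F = \sqrt{201} \approx 14.177$
$25998 F = 25998 \sqrt{201}$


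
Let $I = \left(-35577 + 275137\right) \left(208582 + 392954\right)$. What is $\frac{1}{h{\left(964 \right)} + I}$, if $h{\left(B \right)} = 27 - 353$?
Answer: $\frac{1}{144103963834} \approx 6.9394 \cdot 10^{-12}$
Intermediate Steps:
$h{\left(B \right)} = -326$
$I = 144103964160$ ($I = 239560 \cdot 601536 = 144103964160$)
$\frac{1}{h{\left(964 \right)} + I} = \frac{1}{-326 + 144103964160} = \frac{1}{144103963834}$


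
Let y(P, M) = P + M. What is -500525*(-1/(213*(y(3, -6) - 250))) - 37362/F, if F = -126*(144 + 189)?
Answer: -1054868174/125615259 ≈ -8.3976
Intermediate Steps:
F = -41958 (F = -126*333 = -41958)
y(P, M) = M + P
-500525*(-1/(213*(y(3, -6) - 250))) - 37362/F = -500525*(-1/(213*((-6 + 3) - 250))) - 37362/(-41958) = -500525*(-1/(213*(-3 - 250))) - 37362*(-1/41958) = -500525/((-253*(-213))) + 6227/6993 = -500525/53889 + 6227/6993 = -1054868174/125615259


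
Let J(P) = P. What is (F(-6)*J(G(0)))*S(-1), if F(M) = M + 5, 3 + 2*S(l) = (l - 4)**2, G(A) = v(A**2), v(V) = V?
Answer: 0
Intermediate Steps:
G(A) = A**2
S(l) = -3/2 + (-4 + l)**2/2 (S(l) = -3/2 + (l - 4)**2/2 = -3/2 + (-4 + l)**2/2)
F(M) = 5 + M
(F(-6)*J(G(0)))*S(-1) = ((5 - 6)*0**2)*(-3/2 + (-4 - 1)**2/2) = (-1*0)*(-3/2 + (1/2)*(-5)**2) = 0*(-3/2 + (1/2)*25) = 0*(-3/2 + 25/2) = 0*11 = 0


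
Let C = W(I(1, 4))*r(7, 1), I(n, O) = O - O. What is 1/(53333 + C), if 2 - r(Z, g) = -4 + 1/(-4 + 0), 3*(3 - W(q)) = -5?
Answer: 6/320173 ≈ 1.8740e-5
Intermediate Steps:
I(n, O) = 0
W(q) = 14/3 (W(q) = 3 - ⅓*(-5) = 3 + 5/3 = 14/3)
r(Z, g) = 25/4 (r(Z, g) = 2 - (-4 + 1/(-4 + 0)) = 2 - (-4 + 1/(-4)) = 2 - (-4 - ¼) = 2 - 1*(-17/4) = 2 + 17/4 = 25/4)
C = 175/6 (C = (14/3)*(25/4) = 175/6 ≈ 29.167)
1/(53333 + C) = 1/(53333 + 175/6) = 1/(320173/6) = 6/320173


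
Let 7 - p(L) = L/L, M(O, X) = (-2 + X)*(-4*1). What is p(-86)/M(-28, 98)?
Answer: -1/64 ≈ -0.015625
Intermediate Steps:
M(O, X) = 8 - 4*X (M(O, X) = (-2 + X)*(-4) = 8 - 4*X)
p(L) = 6 (p(L) = 7 - L/L = 7 - 1*1 = 7 - 1 = 6)
p(-86)/M(-28, 98) = 6/(8 - 4*98) = 6/(8 - 392) = 6/(-384) = 6*(-1/384) = -1/64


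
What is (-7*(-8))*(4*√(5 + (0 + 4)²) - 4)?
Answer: -224 + 224*√21 ≈ 802.50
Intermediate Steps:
(-7*(-8))*(4*√(5 + (0 + 4)²) - 4) = 56*(4*√(5 + 4²) - 4) = 56*(4*√(5 + 16) - 4) = 56*(4*√21 - 4) = 56*(-4 + 4*√21) = -224 + 224*√21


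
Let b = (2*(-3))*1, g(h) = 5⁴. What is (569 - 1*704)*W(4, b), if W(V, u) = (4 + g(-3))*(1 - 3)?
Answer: 169830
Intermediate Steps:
g(h) = 625
b = -6 (b = -6*1 = -6)
W(V, u) = -1258 (W(V, u) = (4 + 625)*(1 - 3) = 629*(-2) = -1258)
(569 - 1*704)*W(4, b) = (569 - 1*704)*(-1258) = (569 - 704)*(-1258) = -135*(-1258) = 169830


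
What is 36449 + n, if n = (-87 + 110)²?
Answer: 36978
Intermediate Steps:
n = 529 (n = 23² = 529)
36449 + n = 36449 + 529 = 36978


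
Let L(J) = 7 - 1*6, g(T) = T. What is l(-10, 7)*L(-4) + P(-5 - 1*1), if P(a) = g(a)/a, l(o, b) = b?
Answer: 8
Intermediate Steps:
L(J) = 1 (L(J) = 7 - 6 = 1)
P(a) = 1 (P(a) = a/a = 1)
l(-10, 7)*L(-4) + P(-5 - 1*1) = 7*1 + 1 = 7 + 1 = 8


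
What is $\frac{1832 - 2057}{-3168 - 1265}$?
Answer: $\frac{225}{4433} \approx 0.050756$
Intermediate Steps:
$\frac{1832 - 2057}{-3168 - 1265} = - \frac{225}{-4433} = \left(-225\right) \left(- \frac{1}{4433}\right) = \frac{225}{4433}$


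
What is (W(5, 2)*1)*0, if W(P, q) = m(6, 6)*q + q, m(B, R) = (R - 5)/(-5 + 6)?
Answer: 0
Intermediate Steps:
m(B, R) = -5 + R (m(B, R) = (-5 + R)/1 = (-5 + R)*1 = -5 + R)
W(P, q) = 2*q (W(P, q) = (-5 + 6)*q + q = 1*q + q = q + q = 2*q)
(W(5, 2)*1)*0 = ((2*2)*1)*0 = (4*1)*0 = 4*0 = 0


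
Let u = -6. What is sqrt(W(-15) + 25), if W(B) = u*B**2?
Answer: 5*I*sqrt(53) ≈ 36.401*I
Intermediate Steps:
W(B) = -6*B**2
sqrt(W(-15) + 25) = sqrt(-6*(-15)**2 + 25) = sqrt(-6*225 + 25) = sqrt(-1350 + 25) = sqrt(-1325) = 5*I*sqrt(53)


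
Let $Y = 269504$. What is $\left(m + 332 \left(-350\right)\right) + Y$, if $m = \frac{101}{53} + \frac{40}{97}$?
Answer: $\frac{788147781}{5141} \approx 1.5331 \cdot 10^{5}$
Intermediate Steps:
$m = \frac{11917}{5141}$ ($m = 101 \cdot \frac{1}{53} + 40 \cdot \frac{1}{97} = \frac{101}{53} + \frac{40}{97} = \frac{11917}{5141} \approx 2.318$)
$\left(m + 332 \left(-350\right)\right) + Y = \left(\frac{11917}{5141} + 332 \left(-350\right)\right) + 269504 = \left(\frac{11917}{5141} - 116200\right) + 269504 = - \frac{597372283}{5141} + 269504 = \frac{788147781}{5141}$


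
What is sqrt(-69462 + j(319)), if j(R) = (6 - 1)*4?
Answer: I*sqrt(69442) ≈ 263.52*I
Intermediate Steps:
j(R) = 20 (j(R) = 5*4 = 20)
sqrt(-69462 + j(319)) = sqrt(-69462 + 20) = sqrt(-69442) = I*sqrt(69442)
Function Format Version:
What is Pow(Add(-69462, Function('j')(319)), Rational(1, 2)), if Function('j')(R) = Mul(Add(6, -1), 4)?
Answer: Mul(I, Pow(69442, Rational(1, 2))) ≈ Mul(263.52, I)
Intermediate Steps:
Function('j')(R) = 20 (Function('j')(R) = Mul(5, 4) = 20)
Pow(Add(-69462, Function('j')(319)), Rational(1, 2)) = Pow(Add(-69462, 20), Rational(1, 2)) = Pow(-69442, Rational(1, 2)) = Mul(I, Pow(69442, Rational(1, 2)))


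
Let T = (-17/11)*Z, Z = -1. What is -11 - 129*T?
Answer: -2314/11 ≈ -210.36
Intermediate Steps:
T = 17/11 (T = -17/11*(-1) = 17/11 ≈ 1.5455)
-11 - 129*T = -11 - 129*17/11 = -11 - 2193/11 = -2314/11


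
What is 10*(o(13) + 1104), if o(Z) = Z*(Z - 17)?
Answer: 10520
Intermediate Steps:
o(Z) = Z*(-17 + Z)
10*(o(13) + 1104) = 10*(13*(-17 + 13) + 1104) = 10*(13*(-4) + 1104) = 10*(-52 + 1104) = 10*1052 = 10520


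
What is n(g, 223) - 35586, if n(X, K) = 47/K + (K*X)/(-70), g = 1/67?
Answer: -37218159119/1045870 ≈ -35586.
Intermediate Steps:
g = 1/67 ≈ 0.014925
n(X, K) = 47/K - K*X/70 (n(X, K) = 47/K + (K*X)*(-1/70) = 47/K - K*X/70)
n(g, 223) - 35586 = (47/223 - 1/70*223*1/67) - 35586 = (47*(1/223) - 223/4690) - 35586 = (47/223 - 223/4690) - 35586 = 170701/1045870 - 35586 = -37218159119/1045870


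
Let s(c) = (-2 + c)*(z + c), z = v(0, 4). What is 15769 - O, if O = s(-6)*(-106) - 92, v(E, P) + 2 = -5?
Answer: 26885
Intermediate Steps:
v(E, P) = -7 (v(E, P) = -2 - 5 = -7)
z = -7
s(c) = (-7 + c)*(-2 + c) (s(c) = (-2 + c)*(-7 + c) = (-7 + c)*(-2 + c))
O = -11116 (O = (14 + (-6)**2 - 9*(-6))*(-106) - 92 = (14 + 36 + 54)*(-106) - 92 = 104*(-106) - 92 = -11024 - 92 = -11116)
15769 - O = 15769 - 1*(-11116) = 15769 + 11116 = 26885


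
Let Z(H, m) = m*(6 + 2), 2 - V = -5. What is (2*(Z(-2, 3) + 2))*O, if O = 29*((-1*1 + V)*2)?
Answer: 18096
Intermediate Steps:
V = 7 (V = 2 - 1*(-5) = 2 + 5 = 7)
Z(H, m) = 8*m (Z(H, m) = m*8 = 8*m)
O = 348 (O = 29*((-1*1 + 7)*2) = 29*((-1 + 7)*2) = 29*(6*2) = 29*12 = 348)
(2*(Z(-2, 3) + 2))*O = (2*(8*3 + 2))*348 = (2*(24 + 2))*348 = (2*26)*348 = 52*348 = 18096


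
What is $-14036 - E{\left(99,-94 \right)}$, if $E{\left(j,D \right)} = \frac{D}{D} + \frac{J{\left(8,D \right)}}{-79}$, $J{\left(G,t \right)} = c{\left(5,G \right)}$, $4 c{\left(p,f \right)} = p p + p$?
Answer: $- \frac{2217831}{158} \approx -14037.0$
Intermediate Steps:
$c{\left(p,f \right)} = \frac{p}{4} + \frac{p^{2}}{4}$ ($c{\left(p,f \right)} = \frac{p p + p}{4} = \frac{p^{2} + p}{4} = \frac{p + p^{2}}{4} = \frac{p}{4} + \frac{p^{2}}{4}$)
$J{\left(G,t \right)} = \frac{15}{2}$ ($J{\left(G,t \right)} = \frac{1}{4} \cdot 5 \left(1 + 5\right) = \frac{1}{4} \cdot 5 \cdot 6 = \frac{15}{2}$)
$E{\left(j,D \right)} = \frac{143}{158}$ ($E{\left(j,D \right)} = \frac{D}{D} + \frac{15}{2 \left(-79\right)} = 1 + \frac{15}{2} \left(- \frac{1}{79}\right) = 1 - \frac{15}{158} = \frac{143}{158}$)
$-14036 - E{\left(99,-94 \right)} = -14036 - \frac{143}{158} = - \frac{2217831}{158}$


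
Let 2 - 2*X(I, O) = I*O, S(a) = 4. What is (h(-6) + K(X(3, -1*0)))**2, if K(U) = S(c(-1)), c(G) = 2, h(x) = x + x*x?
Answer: 1156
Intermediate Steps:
h(x) = x + x**2
X(I, O) = 1 - I*O/2
K(U) = 4
(h(-6) + K(X(3, -1*0)))**2 = (-6*(1 - 6) + 4)**2 = (-6*(-5) + 4)**2 = (30 + 4)**2 = 34**2 = 1156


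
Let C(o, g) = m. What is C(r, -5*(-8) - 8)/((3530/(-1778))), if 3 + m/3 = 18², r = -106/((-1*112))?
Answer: -856107/1765 ≈ -485.05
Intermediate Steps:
r = 53/56 (r = -106/(-112) = -106*(-1/112) = 53/56 ≈ 0.94643)
m = 963 (m = -9 + 3*18² = -9 + 3*324 = -9 + 972 = 963)
C(o, g) = 963
C(r, -5*(-8) - 8)/((3530/(-1778))) = 963/((3530/(-1778))) = 963/((3530*(-1/1778))) = 963/(-1765/889) = 963*(-889/1765) = -856107/1765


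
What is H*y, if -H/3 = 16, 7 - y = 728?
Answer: 34608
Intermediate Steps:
y = -721 (y = 7 - 1*728 = 7 - 728 = -721)
H = -48 (H = -3*16 = -48)
H*y = -48*(-721) = 34608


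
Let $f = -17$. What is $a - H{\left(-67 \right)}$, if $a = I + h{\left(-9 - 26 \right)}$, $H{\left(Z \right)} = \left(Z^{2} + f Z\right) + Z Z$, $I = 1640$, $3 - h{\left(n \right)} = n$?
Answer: $-8439$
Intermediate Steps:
$h{\left(n \right)} = 3 - n$
$H{\left(Z \right)} = - 17 Z + 2 Z^{2}$ ($H{\left(Z \right)} = \left(Z^{2} - 17 Z\right) + Z Z = \left(Z^{2} - 17 Z\right) + Z^{2} = - 17 Z + 2 Z^{2}$)
$a = 1678$ ($a = 1640 + \left(3 - \left(-9 - 26\right)\right) = 1640 + \left(3 - -35\right) = 1640 + \left(3 + 35\right) = 1640 + 38 = 1678$)
$a - H{\left(-67 \right)} = 1678 - - 67 \left(-17 + 2 \left(-67\right)\right) = 1678 - - 67 \left(-17 - 134\right) = 1678 - \left(-67\right) \left(-151\right) = 1678 - 10117 = -8439$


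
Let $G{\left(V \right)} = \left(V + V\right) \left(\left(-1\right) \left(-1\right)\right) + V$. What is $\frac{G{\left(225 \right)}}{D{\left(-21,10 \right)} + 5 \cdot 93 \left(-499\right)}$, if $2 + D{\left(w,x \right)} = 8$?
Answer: $- \frac{75}{25781} \approx -0.0029091$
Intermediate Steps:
$D{\left(w,x \right)} = 6$ ($D{\left(w,x \right)} = -2 + 8 = 6$)
$G{\left(V \right)} = 3 V$ ($G{\left(V \right)} = 2 V 1 + V = 2 V + V = 3 V$)
$\frac{G{\left(225 \right)}}{D{\left(-21,10 \right)} + 5 \cdot 93 \left(-499\right)} = \frac{3 \cdot 225}{6 + 5 \cdot 93 \left(-499\right)} = \frac{675}{6 + 465 \left(-499\right)} = \frac{675}{6 - 232035} = \frac{675}{-232029} = 675 \left(- \frac{1}{232029}\right) = - \frac{75}{25781}$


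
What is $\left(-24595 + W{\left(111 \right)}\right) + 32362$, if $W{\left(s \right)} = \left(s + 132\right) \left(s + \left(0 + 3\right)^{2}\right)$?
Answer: $36927$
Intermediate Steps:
$W{\left(s \right)} = \left(9 + s\right) \left(132 + s\right)$ ($W{\left(s \right)} = \left(132 + s\right) \left(s + 3^{2}\right) = \left(132 + s\right) \left(s + 9\right) = \left(132 + s\right) \left(9 + s\right) = \left(9 + s\right) \left(132 + s\right)$)
$\left(-24595 + W{\left(111 \right)}\right) + 32362 = \left(-24595 + \left(1188 + 111^{2} + 141 \cdot 111\right)\right) + 32362 = \left(-24595 + \left(1188 + 12321 + 15651\right)\right) + 32362 = \left(-24595 + 29160\right) + 32362 = 4565 + 32362 = 36927$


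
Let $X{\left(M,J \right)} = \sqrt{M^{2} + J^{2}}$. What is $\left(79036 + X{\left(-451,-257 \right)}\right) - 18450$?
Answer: $60586 + 5 \sqrt{10778} \approx 61105.0$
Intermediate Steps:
$X{\left(M,J \right)} = \sqrt{J^{2} + M^{2}}$
$\left(79036 + X{\left(-451,-257 \right)}\right) - 18450 = \left(79036 + \sqrt{\left(-257\right)^{2} + \left(-451\right)^{2}}\right) - 18450 = \left(79036 + \sqrt{66049 + 203401}\right) - 18450 = \left(79036 + \sqrt{269450}\right) - 18450 = \left(79036 + 5 \sqrt{10778}\right) - 18450 = 60586 + 5 \sqrt{10778}$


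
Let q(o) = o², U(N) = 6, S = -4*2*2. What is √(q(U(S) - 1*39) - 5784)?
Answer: I*√4695 ≈ 68.52*I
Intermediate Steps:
S = -16 (S = -8*2 = -16)
√(q(U(S) - 1*39) - 5784) = √((6 - 1*39)² - 5784) = √((6 - 39)² - 5784) = √((-33)² - 5784) = √(1089 - 5784) = √(-4695) = I*√4695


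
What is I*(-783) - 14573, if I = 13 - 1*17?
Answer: -11441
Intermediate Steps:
I = -4 (I = 13 - 17 = -4)
I*(-783) - 14573 = -4*(-783) - 14573 = 3132 - 14573 = -11441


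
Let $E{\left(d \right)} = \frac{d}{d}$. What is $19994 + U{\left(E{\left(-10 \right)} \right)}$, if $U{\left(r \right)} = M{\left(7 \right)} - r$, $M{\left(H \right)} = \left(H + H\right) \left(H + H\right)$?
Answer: $20189$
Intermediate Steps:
$M{\left(H \right)} = 4 H^{2}$ ($M{\left(H \right)} = 2 H 2 H = 4 H^{2}$)
$E{\left(d \right)} = 1$
$U{\left(r \right)} = 196 - r$ ($U{\left(r \right)} = 4 \cdot 7^{2} - r = 4 \cdot 49 - r = 196 - r$)
$19994 + U{\left(E{\left(-10 \right)} \right)} = 19994 + \left(196 - 1\right) = 19994 + 195 = 20189$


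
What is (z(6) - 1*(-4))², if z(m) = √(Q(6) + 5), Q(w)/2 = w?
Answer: (4 + √17)² ≈ 65.985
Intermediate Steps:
Q(w) = 2*w
z(m) = √17 (z(m) = √(2*6 + 5) = √(12 + 5) = √17)
(z(6) - 1*(-4))² = (√17 - 1*(-4))² = (√17 + 4)² = (4 + √17)²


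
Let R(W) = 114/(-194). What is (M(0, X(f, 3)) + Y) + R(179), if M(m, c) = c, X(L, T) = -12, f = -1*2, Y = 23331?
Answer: 2261886/97 ≈ 23318.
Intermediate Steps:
f = -2
R(W) = -57/97 (R(W) = 114*(-1/194) = -57/97)
(M(0, X(f, 3)) + Y) + R(179) = (-12 + 23331) - 57/97 = 23319 - 57/97 = 2261886/97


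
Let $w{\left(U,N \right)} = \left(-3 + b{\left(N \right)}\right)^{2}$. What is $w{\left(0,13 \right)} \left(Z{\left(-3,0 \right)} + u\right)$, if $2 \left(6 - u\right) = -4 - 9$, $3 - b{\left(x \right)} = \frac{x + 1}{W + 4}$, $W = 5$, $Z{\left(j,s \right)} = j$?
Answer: $\frac{1862}{81} \approx 22.988$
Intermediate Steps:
$b{\left(x \right)} = \frac{26}{9} - \frac{x}{9}$ ($b{\left(x \right)} = 3 - \frac{x + 1}{5 + 4} = 3 - \frac{1 + x}{9} = 3 - \left(1 + x\right) \frac{1}{9} = 3 - \left(\frac{1}{9} + \frac{x}{9}\right) = \frac{26}{9} - \frac{x}{9}$)
$w{\left(U,N \right)} = \left(- \frac{1}{9} - \frac{N}{9}\right)^{2}$ ($w{\left(U,N \right)} = \left(-3 - \left(- \frac{26}{9} + \frac{N}{9}\right)\right)^{2} = \left(- \frac{1}{9} - \frac{N}{9}\right)^{2}$)
$u = \frac{25}{2}$ ($u = 6 - \frac{-4 - 9}{2} = 6 - - \frac{13}{2} = 6 + \frac{13}{2} = \frac{25}{2} \approx 12.5$)
$w{\left(0,13 \right)} \left(Z{\left(-3,0 \right)} + u\right) = \frac{\left(1 + 13\right)^{2}}{81} \left(-3 + \frac{25}{2}\right) = \frac{14^{2}}{81} \cdot \frac{19}{2} = \frac{1}{81} \cdot 196 \cdot \frac{19}{2} = \frac{196}{81} \cdot \frac{19}{2} = \frac{1862}{81}$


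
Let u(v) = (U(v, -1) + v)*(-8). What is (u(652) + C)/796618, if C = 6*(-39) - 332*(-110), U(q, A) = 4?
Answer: 15519/398309 ≈ 0.038962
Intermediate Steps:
C = 36286 (C = -234 + 36520 = 36286)
u(v) = -32 - 8*v (u(v) = (4 + v)*(-8) = -32 - 8*v)
(u(652) + C)/796618 = ((-32 - 8*652) + 36286)/796618 = ((-32 - 5216) + 36286)*(1/796618) = (-5248 + 36286)*(1/796618) = 31038*(1/796618) = 15519/398309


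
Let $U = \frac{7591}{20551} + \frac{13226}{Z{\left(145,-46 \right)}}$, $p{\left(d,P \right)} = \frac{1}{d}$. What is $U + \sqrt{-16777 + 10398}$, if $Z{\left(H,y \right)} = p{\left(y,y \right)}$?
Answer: $- \frac{12503138605}{20551} + i \sqrt{6379} \approx -6.084 \cdot 10^{5} + 79.869 i$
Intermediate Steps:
$Z{\left(H,y \right)} = \frac{1}{y}$
$U = - \frac{12503138605}{20551}$ ($U = \frac{7591}{20551} + \frac{13226}{\frac{1}{-46}} = 7591 \cdot \frac{1}{20551} + \frac{13226}{- \frac{1}{46}} = \frac{7591}{20551} + 13226 \left(-46\right) = \frac{7591}{20551} - 608396 = - \frac{12503138605}{20551} \approx -6.084 \cdot 10^{5}$)
$U + \sqrt{-16777 + 10398} = - \frac{12503138605}{20551} + \sqrt{-16777 + 10398} = - \frac{12503138605}{20551} + \sqrt{-6379} = - \frac{12503138605}{20551} + i \sqrt{6379}$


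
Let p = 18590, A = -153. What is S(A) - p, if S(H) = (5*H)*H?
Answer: 98455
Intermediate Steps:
S(H) = 5*H²
S(A) - p = 5*(-153)² - 1*18590 = 5*23409 - 18590 = 117045 - 18590 = 98455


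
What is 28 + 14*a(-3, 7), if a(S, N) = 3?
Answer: 70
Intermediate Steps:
28 + 14*a(-3, 7) = 28 + 14*3 = 28 + 42 = 70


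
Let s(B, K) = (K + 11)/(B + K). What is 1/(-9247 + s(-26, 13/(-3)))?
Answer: -91/841497 ≈ -0.00010814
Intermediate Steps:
s(B, K) = (11 + K)/(B + K)
1/(-9247 + s(-26, 13/(-3))) = 1/(-9247 + (11 + 13/(-3))/(-26 + 13/(-3))) = 1/(-9247 + (11 + 13*(-⅓))/(-26 + 13*(-⅓))) = 1/(-9247 + (11 - 13/3)/(-26 - 13/3)) = 1/(-9247 + (20/3)/(-91/3)) = 1/(-9247 - 3/91*20/3) = 1/(-9247 - 20/91) = 1/(-841497/91) = -91/841497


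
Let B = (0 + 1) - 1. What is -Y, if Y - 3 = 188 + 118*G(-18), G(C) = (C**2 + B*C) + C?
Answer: -36299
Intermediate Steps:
B = 0 (B = 1 - 1 = 0)
G(C) = C + C**2 (G(C) = (C**2 + 0*C) + C = (C**2 + 0) + C = C**2 + C = C + C**2)
Y = 36299 (Y = 3 + (188 + 118*(-18*(1 - 18))) = 3 + (188 + 118*(-18*(-17))) = 3 + (188 + 118*306) = 3 + (188 + 36108) = 3 + 36296 = 36299)
-Y = -1*36299 = -36299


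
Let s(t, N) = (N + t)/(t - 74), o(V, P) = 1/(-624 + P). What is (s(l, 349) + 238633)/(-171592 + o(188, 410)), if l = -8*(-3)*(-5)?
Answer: -4953519311/3561906833 ≈ -1.3907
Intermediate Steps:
l = -120 (l = 24*(-5) = -120)
s(t, N) = (N + t)/(-74 + t)
(s(l, 349) + 238633)/(-171592 + o(188, 410)) = ((349 - 120)/(-74 - 120) + 238633)/(-171592 + 1/(-624 + 410)) = (229/(-194) + 238633)/(-171592 + 1/(-214)) = (-1/194*229 + 238633)/(-171592 - 1/214) = (-229/194 + 238633)/(-36720689/214) = (46294573/194)*(-214/36720689) = -4953519311/3561906833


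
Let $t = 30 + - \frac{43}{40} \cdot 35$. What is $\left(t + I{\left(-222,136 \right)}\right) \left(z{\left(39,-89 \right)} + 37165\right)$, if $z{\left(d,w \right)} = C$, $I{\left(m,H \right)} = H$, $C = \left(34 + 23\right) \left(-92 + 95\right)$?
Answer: $4793009$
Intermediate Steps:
$t = - \frac{61}{8}$ ($t = 30 + \left(-43\right) \frac{1}{40} \cdot 35 = 30 - \frac{301}{8} = - \frac{61}{8} \approx -7.625$)
$C = 171$ ($C = 57 \cdot 3 = 171$)
$z{\left(d,w \right)} = 171$
$\left(t + I{\left(-222,136 \right)}\right) \left(z{\left(39,-89 \right)} + 37165\right) = \left(- \frac{61}{8} + 136\right) \left(171 + 37165\right) = \frac{1027}{8} \cdot 37336 = 4793009$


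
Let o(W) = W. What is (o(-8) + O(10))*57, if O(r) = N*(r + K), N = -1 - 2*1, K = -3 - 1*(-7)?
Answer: -2850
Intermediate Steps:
K = 4 (K = -3 + 7 = 4)
N = -3 (N = -1 - 2 = -3)
O(r) = -12 - 3*r (O(r) = -3*(r + 4) = -3*(4 + r) = -12 - 3*r)
(o(-8) + O(10))*57 = (-8 + (-12 - 3*10))*57 = (-8 + (-12 - 30))*57 = (-8 - 42)*57 = -50*57 = -2850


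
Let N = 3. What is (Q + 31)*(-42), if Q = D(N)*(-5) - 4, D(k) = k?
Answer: -504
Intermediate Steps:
Q = -19 (Q = 3*(-5) - 4 = -15 - 4 = -19)
(Q + 31)*(-42) = (-19 + 31)*(-42) = 12*(-42) = -504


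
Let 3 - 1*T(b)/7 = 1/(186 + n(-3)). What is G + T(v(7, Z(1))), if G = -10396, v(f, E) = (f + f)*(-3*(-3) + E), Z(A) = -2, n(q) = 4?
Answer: -1971257/190 ≈ -10375.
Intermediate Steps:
v(f, E) = 2*f*(9 + E) (v(f, E) = (2*f)*(9 + E) = 2*f*(9 + E))
T(b) = 3983/190 (T(b) = 21 - 7/(186 + 4) = 21 - 7/190 = 3983/190)
G + T(v(7, Z(1))) = -10396 + 3983/190 = -1971257/190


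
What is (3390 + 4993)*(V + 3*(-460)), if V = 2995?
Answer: 13538545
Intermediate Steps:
(3390 + 4993)*(V + 3*(-460)) = (3390 + 4993)*(2995 + 3*(-460)) = 8383*(2995 - 1380) = 8383*1615 = 13538545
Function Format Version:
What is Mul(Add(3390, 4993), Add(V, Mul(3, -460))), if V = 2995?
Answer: 13538545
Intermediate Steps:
Mul(Add(3390, 4993), Add(V, Mul(3, -460))) = Mul(Add(3390, 4993), Add(2995, Mul(3, -460))) = Mul(8383, Add(2995, -1380)) = Mul(8383, 1615) = 13538545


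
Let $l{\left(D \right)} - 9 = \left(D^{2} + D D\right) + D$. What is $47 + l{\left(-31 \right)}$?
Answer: $1947$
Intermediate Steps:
$l{\left(D \right)} = 9 + D + 2 D^{2}$ ($l{\left(D \right)} = 9 + \left(\left(D^{2} + D D\right) + D\right) = 9 + \left(\left(D^{2} + D^{2}\right) + D\right) = 9 + \left(2 D^{2} + D\right) = 9 + \left(D + 2 D^{2}\right) = 9 + D + 2 D^{2}$)
$47 + l{\left(-31 \right)} = 47 + \left(9 - 31 + 2 \left(-31\right)^{2}\right) = 47 + \left(9 - 31 + 2 \cdot 961\right) = 47 + \left(9 - 31 + 1922\right) = 47 + 1900 = 1947$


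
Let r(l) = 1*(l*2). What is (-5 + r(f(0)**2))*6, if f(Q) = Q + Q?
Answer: -30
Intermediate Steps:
f(Q) = 2*Q
r(l) = 2*l (r(l) = 1*(2*l) = 2*l)
(-5 + r(f(0)**2))*6 = (-5 + 2*(2*0)**2)*6 = (-5 + 2*0**2)*6 = (-5 + 2*0)*6 = (-5 + 0)*6 = -5*6 = -30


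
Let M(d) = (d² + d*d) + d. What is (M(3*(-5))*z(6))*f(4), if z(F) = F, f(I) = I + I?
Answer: 20880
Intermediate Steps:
f(I) = 2*I
M(d) = d + 2*d² (M(d) = (d² + d²) + d = 2*d² + d = d + 2*d²)
(M(3*(-5))*z(6))*f(4) = (((3*(-5))*(1 + 2*(3*(-5))))*6)*(2*4) = (-15*(1 + 2*(-15))*6)*8 = (-15*(1 - 30)*6)*8 = (-15*(-29)*6)*8 = (435*6)*8 = 2610*8 = 20880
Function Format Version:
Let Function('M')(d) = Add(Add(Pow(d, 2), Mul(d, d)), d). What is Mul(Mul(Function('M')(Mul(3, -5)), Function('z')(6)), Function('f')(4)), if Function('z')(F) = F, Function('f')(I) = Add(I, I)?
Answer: 20880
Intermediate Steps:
Function('f')(I) = Mul(2, I)
Function('M')(d) = Add(d, Mul(2, Pow(d, 2))) (Function('M')(d) = Add(Add(Pow(d, 2), Pow(d, 2)), d) = Add(Mul(2, Pow(d, 2)), d) = Add(d, Mul(2, Pow(d, 2))))
Mul(Mul(Function('M')(Mul(3, -5)), Function('z')(6)), Function('f')(4)) = Mul(Mul(Mul(Mul(3, -5), Add(1, Mul(2, Mul(3, -5)))), 6), Mul(2, 4)) = Mul(Mul(Mul(-15, Add(1, Mul(2, -15))), 6), 8) = Mul(Mul(Mul(-15, Add(1, -30)), 6), 8) = Mul(Mul(Mul(-15, -29), 6), 8) = Mul(Mul(435, 6), 8) = Mul(2610, 8) = 20880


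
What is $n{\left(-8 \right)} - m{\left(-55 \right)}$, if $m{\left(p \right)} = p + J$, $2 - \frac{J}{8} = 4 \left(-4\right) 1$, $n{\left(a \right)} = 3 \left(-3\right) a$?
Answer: $-17$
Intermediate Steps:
$n{\left(a \right)} = - 9 a$
$J = 144$ ($J = 16 - 8 \cdot 4 \left(-4\right) 1 = 16 - 8 \left(\left(-16\right) 1\right) = 16 - -128 = 16 + 128 = 144$)
$m{\left(p \right)} = 144 + p$ ($m{\left(p \right)} = p + 144 = 144 + p$)
$n{\left(-8 \right)} - m{\left(-55 \right)} = \left(-9\right) \left(-8\right) - \left(144 - 55\right) = 72 - 89 = -17$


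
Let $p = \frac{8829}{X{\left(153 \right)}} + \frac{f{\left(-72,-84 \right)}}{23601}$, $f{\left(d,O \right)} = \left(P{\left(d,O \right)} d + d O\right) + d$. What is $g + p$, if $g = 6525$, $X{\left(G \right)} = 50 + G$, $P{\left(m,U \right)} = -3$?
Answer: $\frac{10490308260}{1597001} \approx 6568.8$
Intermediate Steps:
$f{\left(d,O \right)} = - 2 d + O d$ ($f{\left(d,O \right)} = \left(- 3 d + d O\right) + d = \left(- 3 d + O d\right) + d = - 2 d + O d$)
$p = \frac{69876735}{1597001}$ ($p = \frac{8829}{50 + 153} + \frac{\left(-72\right) \left(-2 - 84\right)}{23601} = \frac{8829}{203} + \left(-72\right) \left(-86\right) \frac{1}{23601} = 8829 \cdot \frac{1}{203} + 6192 \cdot \frac{1}{23601} = \frac{8829}{203} + \frac{2064}{7867} = \frac{69876735}{1597001} \approx 43.755$)
$g + p = 6525 + \frac{69876735}{1597001} = \frac{10490308260}{1597001}$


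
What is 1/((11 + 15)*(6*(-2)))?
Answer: -1/312 ≈ -0.0032051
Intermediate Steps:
1/((11 + 15)*(6*(-2))) = 1/(26*(-12)) = 1/(-312) = -1/312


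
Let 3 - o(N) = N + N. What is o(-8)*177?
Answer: 3363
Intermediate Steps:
o(N) = 3 - 2*N (o(N) = 3 - (N + N) = 3 - 2*N)
o(-8)*177 = (3 - 2*(-8))*177 = (3 + 16)*177 = 19*177 = 3363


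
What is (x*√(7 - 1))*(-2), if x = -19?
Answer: 38*√6 ≈ 93.081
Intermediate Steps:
(x*√(7 - 1))*(-2) = -19*√(7 - 1)*(-2) = -19*√6*(-2) = 38*√6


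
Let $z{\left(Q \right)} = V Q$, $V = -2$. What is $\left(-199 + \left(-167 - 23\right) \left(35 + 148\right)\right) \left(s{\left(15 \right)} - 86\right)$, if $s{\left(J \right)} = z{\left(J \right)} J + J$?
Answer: $18218849$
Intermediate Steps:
$z{\left(Q \right)} = - 2 Q$
$s{\left(J \right)} = J - 2 J^{2}$ ($s{\left(J \right)} = - 2 J J + J = - 2 J^{2} + J = J - 2 J^{2}$)
$\left(-199 + \left(-167 - 23\right) \left(35 + 148\right)\right) \left(s{\left(15 \right)} - 86\right) = \left(-199 + \left(-167 - 23\right) \left(35 + 148\right)\right) \left(15 \left(1 - 30\right) - 86\right) = \left(-199 - 34770\right) \left(15 \left(1 - 30\right) - 86\right) = \left(-199 - 34770\right) \left(15 \left(-29\right) - 86\right) = - 34969 \left(-435 - 86\right) = \left(-34969\right) \left(-521\right) = 18218849$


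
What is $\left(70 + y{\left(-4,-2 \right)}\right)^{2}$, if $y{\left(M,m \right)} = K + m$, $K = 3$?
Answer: $5041$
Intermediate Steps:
$y{\left(M,m \right)} = 3 + m$
$\left(70 + y{\left(-4,-2 \right)}\right)^{2} = \left(70 + \left(3 - 2\right)\right)^{2} = \left(70 + 1\right)^{2} = 71^{2} = 5041$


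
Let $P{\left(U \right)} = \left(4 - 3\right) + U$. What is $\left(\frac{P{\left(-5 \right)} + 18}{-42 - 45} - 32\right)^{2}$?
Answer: $\frac{7828804}{7569} \approx 1034.3$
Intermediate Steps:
$P{\left(U \right)} = 1 + U$
$\left(\frac{P{\left(-5 \right)} + 18}{-42 - 45} - 32\right)^{2} = \left(\frac{\left(1 - 5\right) + 18}{-42 - 45} - 32\right)^{2} = \left(\frac{-4 + 18}{-87} - 32\right)^{2} = \left(14 \left(- \frac{1}{87}\right) - 32\right)^{2} = \left(- \frac{14}{87} - 32\right)^{2} = \left(- \frac{2798}{87}\right)^{2} = \frac{7828804}{7569}$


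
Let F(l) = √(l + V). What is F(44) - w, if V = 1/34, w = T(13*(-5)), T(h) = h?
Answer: 65 + √50898/34 ≈ 71.635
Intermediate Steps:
w = -65 (w = 13*(-5) = -65)
V = 1/34 ≈ 0.029412
F(l) = √(1/34 + l) (F(l) = √(l + 1/34) = √(1/34 + l))
F(44) - w = √(34 + 1156*44)/34 - 1*(-65) = √(34 + 50864)/34 + 65 = √50898/34 + 65 = 65 + √50898/34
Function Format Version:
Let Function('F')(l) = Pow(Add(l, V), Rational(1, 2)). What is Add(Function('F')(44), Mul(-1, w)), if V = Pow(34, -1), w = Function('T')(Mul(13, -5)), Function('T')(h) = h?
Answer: Add(65, Mul(Rational(1, 34), Pow(50898, Rational(1, 2)))) ≈ 71.635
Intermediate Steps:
w = -65 (w = Mul(13, -5) = -65)
V = Rational(1, 34) ≈ 0.029412
Function('F')(l) = Pow(Add(Rational(1, 34), l), Rational(1, 2)) (Function('F')(l) = Pow(Add(l, Rational(1, 34)), Rational(1, 2)) = Pow(Add(Rational(1, 34), l), Rational(1, 2)))
Add(Function('F')(44), Mul(-1, w)) = Add(Mul(Rational(1, 34), Pow(Add(34, Mul(1156, 44)), Rational(1, 2))), Mul(-1, -65)) = Add(Mul(Rational(1, 34), Pow(Add(34, 50864), Rational(1, 2))), 65) = Add(Mul(Rational(1, 34), Pow(50898, Rational(1, 2))), 65) = Add(65, Mul(Rational(1, 34), Pow(50898, Rational(1, 2))))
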